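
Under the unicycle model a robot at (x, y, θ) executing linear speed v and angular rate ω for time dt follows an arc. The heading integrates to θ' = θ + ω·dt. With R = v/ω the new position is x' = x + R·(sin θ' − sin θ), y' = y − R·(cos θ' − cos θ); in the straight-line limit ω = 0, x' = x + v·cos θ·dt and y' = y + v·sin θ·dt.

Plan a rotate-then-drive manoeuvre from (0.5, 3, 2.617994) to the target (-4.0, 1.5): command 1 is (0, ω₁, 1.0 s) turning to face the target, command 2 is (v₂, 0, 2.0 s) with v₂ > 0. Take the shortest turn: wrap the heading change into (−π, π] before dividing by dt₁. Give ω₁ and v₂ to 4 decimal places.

heading to target = atan2(1.5−3, -4−0.5) = -2.8198
Δθ = wrap(-2.8198 − 2.6180) = 0.8453; ω₁ = Δθ/dt₁ = 0.8453
distance = √((-4−0.5)² + (1.5−3)²) = 4.7434; v₂ = distance/dt₂ = 2.3717

ω₁ = 0.8453, v₂ = 2.3717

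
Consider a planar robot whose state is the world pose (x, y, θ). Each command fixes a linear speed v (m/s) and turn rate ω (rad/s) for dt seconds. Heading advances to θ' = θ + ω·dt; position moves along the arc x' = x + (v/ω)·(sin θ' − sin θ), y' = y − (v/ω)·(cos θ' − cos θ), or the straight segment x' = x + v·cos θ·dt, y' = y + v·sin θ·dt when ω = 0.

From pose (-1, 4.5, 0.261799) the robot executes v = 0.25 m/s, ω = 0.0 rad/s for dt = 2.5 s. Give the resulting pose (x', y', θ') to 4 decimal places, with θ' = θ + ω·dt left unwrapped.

(-0.3963, 4.6618, 0.2618)

θ' = 0.2618 + 0.0·2.5 = 0.2618
ω = 0 → straight: x' = -1 + 0.25·cos(0.2618)·2.5 = -0.3963
y' = 4.5 + 0.25·sin(0.2618)·2.5 = 4.6618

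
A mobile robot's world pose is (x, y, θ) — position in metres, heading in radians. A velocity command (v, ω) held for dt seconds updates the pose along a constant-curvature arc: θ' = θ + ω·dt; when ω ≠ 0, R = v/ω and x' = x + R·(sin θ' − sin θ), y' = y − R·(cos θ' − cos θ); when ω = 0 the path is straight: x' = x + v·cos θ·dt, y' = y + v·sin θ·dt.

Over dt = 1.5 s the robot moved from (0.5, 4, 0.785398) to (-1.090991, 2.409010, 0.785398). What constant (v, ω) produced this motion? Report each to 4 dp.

v = -1.5000, ω = 0.0000

Δθ = 0.785398 − 0.785398 = 0.000000
ω = Δθ/dt = 0.000000/1.5 = 0.0000
ω = 0 → v = (Δx·cos θ + Δy·sin θ)/dt = -1.5000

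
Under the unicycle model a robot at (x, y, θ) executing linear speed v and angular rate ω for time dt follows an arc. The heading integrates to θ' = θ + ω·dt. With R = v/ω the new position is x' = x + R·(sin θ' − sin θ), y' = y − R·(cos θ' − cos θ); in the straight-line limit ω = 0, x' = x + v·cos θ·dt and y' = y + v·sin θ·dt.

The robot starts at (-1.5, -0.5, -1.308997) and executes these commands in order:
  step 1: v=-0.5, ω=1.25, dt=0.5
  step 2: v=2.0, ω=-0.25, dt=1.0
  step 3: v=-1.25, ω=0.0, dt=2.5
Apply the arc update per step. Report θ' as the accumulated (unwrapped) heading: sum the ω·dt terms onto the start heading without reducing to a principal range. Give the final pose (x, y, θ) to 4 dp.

(-2.1150, 0.7756, -0.9340)

step 1: θ'=-0.6840 (R=-0.4000) → pose (-1.6336, -0.2935, -0.6840)
step 2: θ'=-0.9340 (R=-8.0000) → pose (-0.2568, -1.7369, -0.9340)
step 3: θ'=-0.9340 (straight) → pose (-2.1150, 0.7756, -0.9340)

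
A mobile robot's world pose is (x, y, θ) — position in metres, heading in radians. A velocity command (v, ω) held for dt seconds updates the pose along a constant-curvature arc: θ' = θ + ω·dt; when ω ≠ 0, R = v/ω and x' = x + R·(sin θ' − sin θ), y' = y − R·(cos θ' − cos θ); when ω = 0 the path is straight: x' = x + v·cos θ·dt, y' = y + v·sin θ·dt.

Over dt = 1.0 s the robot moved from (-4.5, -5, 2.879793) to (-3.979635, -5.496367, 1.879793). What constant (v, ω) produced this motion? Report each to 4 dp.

v = -0.7500, ω = -1.0000

Δθ = 1.879793 − 2.879793 = -1.000000
ω = Δθ/dt = -1.000000/1.0 = -1.0000
R = Δx/(sin θ' − sin θ) = 0.7500
v = R·ω = 0.7500·-1.0000 = -0.7500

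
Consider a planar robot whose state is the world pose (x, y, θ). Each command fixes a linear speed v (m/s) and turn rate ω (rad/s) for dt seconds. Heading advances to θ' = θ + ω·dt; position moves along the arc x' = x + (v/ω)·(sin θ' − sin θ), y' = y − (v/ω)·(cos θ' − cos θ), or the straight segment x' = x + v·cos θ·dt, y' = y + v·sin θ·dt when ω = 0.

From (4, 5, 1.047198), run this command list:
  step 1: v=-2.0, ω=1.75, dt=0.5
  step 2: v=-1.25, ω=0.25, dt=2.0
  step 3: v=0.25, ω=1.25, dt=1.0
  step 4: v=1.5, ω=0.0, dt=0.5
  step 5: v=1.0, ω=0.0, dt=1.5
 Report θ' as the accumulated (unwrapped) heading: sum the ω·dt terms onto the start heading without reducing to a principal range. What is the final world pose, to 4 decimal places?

(3.1429, 0.8787, 3.6722)

step 1: θ'=1.9222 (R=-1.1429) → pose (3.9167, 4.0352, 1.9222)
step 2: θ'=2.4222 (R=-5.0000) → pose (5.3165, 1.9952, 2.4222)
step 3: θ'=3.6722 (R=0.2000) → pose (5.0835, 2.0173, 3.6722)
step 4: θ'=3.6722 (straight) → pose (4.4367, 1.6377, 3.6722)
step 5: θ'=3.6722 (straight) → pose (3.1429, 0.8787, 3.6722)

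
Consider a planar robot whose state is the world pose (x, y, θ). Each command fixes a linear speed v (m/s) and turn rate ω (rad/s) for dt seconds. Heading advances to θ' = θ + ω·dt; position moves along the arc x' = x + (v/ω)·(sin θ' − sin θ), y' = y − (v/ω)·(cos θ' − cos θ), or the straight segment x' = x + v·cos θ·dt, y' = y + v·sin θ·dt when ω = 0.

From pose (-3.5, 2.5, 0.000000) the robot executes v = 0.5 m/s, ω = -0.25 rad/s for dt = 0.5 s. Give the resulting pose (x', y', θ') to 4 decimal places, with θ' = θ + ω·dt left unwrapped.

(-3.2507, 2.4844, -0.1250)

θ' = 0.0000 + -0.25·0.5 = -0.1250
R = v/ω = 0.5/-0.25 = -2.0000
x' = -3.5 + -2.0000·(sin -0.1250 − sin 0.0000) = -3.2507
y' = 2.5 − -2.0000·(cos -0.1250 − cos 0.0000) = 2.4844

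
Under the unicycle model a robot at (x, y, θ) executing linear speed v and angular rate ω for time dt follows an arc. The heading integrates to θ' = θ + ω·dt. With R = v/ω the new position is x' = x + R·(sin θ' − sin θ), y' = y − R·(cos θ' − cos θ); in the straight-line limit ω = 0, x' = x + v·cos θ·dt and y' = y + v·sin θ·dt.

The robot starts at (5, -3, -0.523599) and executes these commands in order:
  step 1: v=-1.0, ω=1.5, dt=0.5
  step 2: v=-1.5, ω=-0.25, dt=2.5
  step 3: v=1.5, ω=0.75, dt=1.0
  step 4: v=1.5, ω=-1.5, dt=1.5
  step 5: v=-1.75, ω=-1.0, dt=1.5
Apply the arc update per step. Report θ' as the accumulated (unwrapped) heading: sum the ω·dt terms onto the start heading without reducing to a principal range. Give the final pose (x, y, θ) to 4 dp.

(5.6987, -2.7768, -3.3986)

step 1: θ'=0.2264 (R=-0.6667) → pose (4.5170, -2.9277, 0.2264)
step 2: θ'=-0.3986 (R=6.0000) → pose (0.8414, -2.6104, -0.3986)
step 3: θ'=0.3514 (R=2.0000) → pose (2.3061, -2.6450, 0.3514)
step 4: θ'=-1.8986 (R=-1.0000) → pose (3.5971, -3.9059, -1.8986)
step 5: θ'=-3.3986 (R=1.7500) → pose (5.6987, -2.7768, -3.3986)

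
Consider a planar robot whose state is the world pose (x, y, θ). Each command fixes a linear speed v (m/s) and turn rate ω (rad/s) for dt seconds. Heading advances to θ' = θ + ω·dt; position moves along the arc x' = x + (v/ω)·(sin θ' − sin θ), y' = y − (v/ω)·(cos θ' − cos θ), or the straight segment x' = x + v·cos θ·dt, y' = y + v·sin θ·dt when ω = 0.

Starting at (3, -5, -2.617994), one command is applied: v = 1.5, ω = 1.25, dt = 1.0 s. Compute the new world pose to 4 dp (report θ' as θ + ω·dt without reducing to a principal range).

θ' = -2.6180 + 1.25·1.0 = -1.3680
R = v/ω = 1.5/1.25 = 1.2000
x' = 3 + 1.2000·(sin -1.3680 − sin -2.6180) = 2.4246
y' = -5 − 1.2000·(cos -1.3680 − cos -2.6180) = -6.2809

(2.4246, -6.2809, -1.3680)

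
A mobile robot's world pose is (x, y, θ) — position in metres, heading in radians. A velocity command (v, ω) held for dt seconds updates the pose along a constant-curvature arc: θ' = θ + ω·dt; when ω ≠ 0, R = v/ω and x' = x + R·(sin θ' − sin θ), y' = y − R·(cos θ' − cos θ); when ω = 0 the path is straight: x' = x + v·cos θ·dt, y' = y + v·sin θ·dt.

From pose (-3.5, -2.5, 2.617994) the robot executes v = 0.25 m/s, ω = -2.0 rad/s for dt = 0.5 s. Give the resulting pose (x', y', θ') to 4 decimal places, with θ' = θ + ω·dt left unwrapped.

θ' = 2.6180 + -2.0·0.5 = 1.6180
R = v/ω = 0.25/-2.0 = -0.1250
x' = -3.5 + -0.1250·(sin 1.6180 − sin 2.6180) = -3.5624
y' = -2.5 − -0.1250·(cos 1.6180 − cos 2.6180) = -2.3976

(-3.5624, -2.3976, 1.6180)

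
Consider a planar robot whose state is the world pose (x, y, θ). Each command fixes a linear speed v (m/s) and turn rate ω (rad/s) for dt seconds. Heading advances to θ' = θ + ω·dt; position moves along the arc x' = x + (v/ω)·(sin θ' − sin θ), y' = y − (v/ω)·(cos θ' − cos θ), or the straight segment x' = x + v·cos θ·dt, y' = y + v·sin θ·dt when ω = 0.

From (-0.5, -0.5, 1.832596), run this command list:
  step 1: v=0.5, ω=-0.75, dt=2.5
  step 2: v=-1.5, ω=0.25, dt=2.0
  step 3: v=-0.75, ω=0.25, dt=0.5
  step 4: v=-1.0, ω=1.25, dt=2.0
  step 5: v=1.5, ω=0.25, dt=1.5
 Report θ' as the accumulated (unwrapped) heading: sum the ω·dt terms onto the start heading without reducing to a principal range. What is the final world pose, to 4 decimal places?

(-4.8835, -2.2128, 3.4576)

step 1: θ'=-0.0424 (R=-0.6667) → pose (0.1722, 0.3386, -0.0424)
step 2: θ'=0.4576 (R=-6.0000) → pose (-2.7329, -0.2733, 0.4576)
step 3: θ'=0.5826 (R=-3.0000) → pose (-3.0581, -0.4595, 0.5826)
step 4: θ'=3.0826 (R=-0.8000) → pose (-2.6651, -1.9262, 3.0826)
step 5: θ'=3.4576 (R=6.0000) → pose (-4.8835, -2.2128, 3.4576)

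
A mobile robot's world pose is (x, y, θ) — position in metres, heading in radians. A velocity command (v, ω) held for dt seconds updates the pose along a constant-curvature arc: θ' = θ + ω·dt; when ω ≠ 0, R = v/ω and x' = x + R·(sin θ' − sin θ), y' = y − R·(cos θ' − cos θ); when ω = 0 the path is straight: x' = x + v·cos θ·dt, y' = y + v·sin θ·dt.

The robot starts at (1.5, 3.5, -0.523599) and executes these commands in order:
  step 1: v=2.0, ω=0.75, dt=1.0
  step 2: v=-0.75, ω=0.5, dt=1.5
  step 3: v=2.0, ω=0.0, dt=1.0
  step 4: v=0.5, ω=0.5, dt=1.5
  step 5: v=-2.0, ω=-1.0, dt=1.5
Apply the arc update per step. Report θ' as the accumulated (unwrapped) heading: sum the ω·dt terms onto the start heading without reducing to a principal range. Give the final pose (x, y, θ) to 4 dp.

step 1: θ'=0.2264 (R=2.6667) → pose (3.4319, 3.2108, 0.2264)
step 2: θ'=0.9764 (R=-1.5000) → pose (2.5259, 2.5891, 0.9764)
step 3: θ'=0.9764 (straight) → pose (3.6459, 4.2461, 0.9764)
step 4: θ'=1.7264 (R=1.0000) → pose (3.8053, 4.9610, 1.7264)
step 5: θ'=0.2264 (R=2.0000) → pose (2.2785, 2.7021, 0.2264)

(2.2785, 2.7021, 0.2264)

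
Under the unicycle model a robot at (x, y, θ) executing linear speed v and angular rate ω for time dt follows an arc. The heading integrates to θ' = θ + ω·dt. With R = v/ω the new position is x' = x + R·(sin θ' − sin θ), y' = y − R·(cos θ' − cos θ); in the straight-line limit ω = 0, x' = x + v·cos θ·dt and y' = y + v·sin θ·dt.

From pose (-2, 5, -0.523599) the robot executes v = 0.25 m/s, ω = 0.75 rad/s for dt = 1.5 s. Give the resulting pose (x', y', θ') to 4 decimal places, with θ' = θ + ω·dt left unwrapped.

θ' = -0.5236 + 0.75·1.5 = 0.6014
R = v/ω = 0.25/0.75 = 0.3333
x' = -2 + 0.3333·(sin 0.6014 − sin -0.5236) = -1.6447
y' = 5 − 0.3333·(cos 0.6014 − cos -0.5236) = 5.0138

(-1.6447, 5.0138, 0.6014)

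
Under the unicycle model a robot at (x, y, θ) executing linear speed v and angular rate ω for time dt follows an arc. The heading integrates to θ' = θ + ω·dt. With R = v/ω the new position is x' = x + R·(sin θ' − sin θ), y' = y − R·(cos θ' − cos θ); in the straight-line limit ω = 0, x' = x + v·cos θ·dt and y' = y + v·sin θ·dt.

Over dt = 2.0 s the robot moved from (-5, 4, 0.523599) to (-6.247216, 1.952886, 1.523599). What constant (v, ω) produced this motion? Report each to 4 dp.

v = -1.2500, ω = 0.5000

Δθ = 1.523599 − 0.523599 = 1.000000
ω = Δθ/dt = 1.000000/2.0 = 0.5000
R = −Δy/(cos θ' − cos θ) = -2.5000
v = R·ω = -2.5000·0.5000 = -1.2500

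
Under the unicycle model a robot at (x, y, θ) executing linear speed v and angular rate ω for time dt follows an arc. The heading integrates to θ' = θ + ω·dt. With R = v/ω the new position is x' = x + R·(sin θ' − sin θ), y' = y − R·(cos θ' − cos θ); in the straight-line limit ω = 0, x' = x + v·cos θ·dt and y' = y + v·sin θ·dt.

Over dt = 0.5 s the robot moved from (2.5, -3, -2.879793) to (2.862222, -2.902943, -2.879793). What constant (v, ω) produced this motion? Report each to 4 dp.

Δθ = -2.879793 − -2.879793 = 0.000000
ω = Δθ/dt = 0.000000/0.5 = 0.0000
ω = 0 → v = (Δx·cos θ + Δy·sin θ)/dt = -0.7500

v = -0.7500, ω = 0.0000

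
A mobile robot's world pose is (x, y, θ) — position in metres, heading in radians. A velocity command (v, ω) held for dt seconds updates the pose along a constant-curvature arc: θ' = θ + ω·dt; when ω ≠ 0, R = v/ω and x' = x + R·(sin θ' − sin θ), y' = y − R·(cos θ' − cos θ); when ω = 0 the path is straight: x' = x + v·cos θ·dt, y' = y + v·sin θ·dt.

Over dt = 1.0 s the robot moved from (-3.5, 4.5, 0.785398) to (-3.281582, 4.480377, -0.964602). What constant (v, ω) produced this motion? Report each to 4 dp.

v = 0.2500, ω = -1.7500

Δθ = -0.964602 − 0.785398 = -1.750000
ω = Δθ/dt = -1.750000/1.0 = -1.7500
R = Δx/(sin θ' − sin θ) = -0.1429
v = R·ω = -0.1429·-1.7500 = 0.2500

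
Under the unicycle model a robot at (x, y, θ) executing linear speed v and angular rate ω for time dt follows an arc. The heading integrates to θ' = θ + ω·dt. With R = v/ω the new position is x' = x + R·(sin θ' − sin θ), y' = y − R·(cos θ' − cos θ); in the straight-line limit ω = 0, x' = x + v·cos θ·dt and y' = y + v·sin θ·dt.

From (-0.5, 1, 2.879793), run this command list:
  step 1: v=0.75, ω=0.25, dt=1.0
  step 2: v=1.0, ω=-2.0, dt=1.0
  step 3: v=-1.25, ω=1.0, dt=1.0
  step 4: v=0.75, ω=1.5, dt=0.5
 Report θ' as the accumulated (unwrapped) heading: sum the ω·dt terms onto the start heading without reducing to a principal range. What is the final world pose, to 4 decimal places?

(-1.9111, 0.8367, 2.8798)

step 1: θ'=3.1298 (R=3.0000) → pose (-1.2411, 1.1020, 3.1298)
step 2: θ'=1.1298 (R=-0.5000) → pose (-1.6873, 1.8154, 1.1298)
step 3: θ'=2.1298 (R=-1.2500) → pose (-1.6167, 0.6189, 2.1298)
step 4: θ'=2.8798 (R=0.5000) → pose (-1.9111, 0.8367, 2.8798)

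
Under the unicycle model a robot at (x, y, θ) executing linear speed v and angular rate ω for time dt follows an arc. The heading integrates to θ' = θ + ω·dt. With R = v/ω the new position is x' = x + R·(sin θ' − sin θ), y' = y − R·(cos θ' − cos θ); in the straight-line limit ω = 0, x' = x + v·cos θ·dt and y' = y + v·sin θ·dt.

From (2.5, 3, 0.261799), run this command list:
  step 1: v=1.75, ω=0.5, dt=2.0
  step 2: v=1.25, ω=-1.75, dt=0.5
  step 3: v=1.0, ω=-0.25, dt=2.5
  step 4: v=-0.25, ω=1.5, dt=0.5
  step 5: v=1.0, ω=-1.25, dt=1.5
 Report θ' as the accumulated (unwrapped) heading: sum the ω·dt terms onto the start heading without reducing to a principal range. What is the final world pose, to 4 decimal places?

step 1: θ'=1.2618 (R=3.5000) → pose (4.9284, 5.3164, 1.2618)
step 2: θ'=0.3868 (R=-0.7143) → pose (5.3394, 5.7607, 0.3868)
step 3: θ'=-0.2382 (R=-4.0000) → pose (7.7921, 5.9432, -0.2382)
step 4: θ'=0.5118 (R=-0.1667) → pose (7.6712, 5.9266, 0.5118)
step 5: θ'=-1.3632 (R=-0.8000) → pose (8.8458, 5.3940, -1.3632)

(8.8458, 5.3940, -1.3632)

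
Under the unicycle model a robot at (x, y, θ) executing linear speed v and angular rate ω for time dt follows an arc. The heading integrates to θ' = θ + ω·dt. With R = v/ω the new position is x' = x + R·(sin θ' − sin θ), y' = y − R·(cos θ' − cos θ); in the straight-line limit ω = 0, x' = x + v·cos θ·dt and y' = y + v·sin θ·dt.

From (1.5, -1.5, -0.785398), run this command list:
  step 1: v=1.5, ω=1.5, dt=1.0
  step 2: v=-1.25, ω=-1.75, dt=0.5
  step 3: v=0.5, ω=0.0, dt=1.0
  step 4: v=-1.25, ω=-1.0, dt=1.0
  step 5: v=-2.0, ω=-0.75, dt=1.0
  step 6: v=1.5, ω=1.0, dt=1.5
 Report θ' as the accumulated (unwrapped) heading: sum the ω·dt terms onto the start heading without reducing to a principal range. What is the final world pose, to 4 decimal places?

step 1: θ'=0.7146 (R=1.0000) → pose (2.8624, -1.5482, 0.7146)
step 2: θ'=-0.1604 (R=0.7143) → pose (2.2803, -1.7138, -0.1604)
step 3: θ'=-0.1604 (straight) → pose (2.7738, -1.7937, -0.1604)
step 4: θ'=-1.1604 (R=1.2500) → pose (1.8273, -1.0584, -1.1604)
step 5: θ'=-1.9104 (R=2.6667) → pose (1.7581, 0.8938, -1.9104)
step 6: θ'=-0.4104 (R=1.5000) → pose (2.5740, -0.9813, -0.4104)

(2.5740, -0.9813, -0.4104)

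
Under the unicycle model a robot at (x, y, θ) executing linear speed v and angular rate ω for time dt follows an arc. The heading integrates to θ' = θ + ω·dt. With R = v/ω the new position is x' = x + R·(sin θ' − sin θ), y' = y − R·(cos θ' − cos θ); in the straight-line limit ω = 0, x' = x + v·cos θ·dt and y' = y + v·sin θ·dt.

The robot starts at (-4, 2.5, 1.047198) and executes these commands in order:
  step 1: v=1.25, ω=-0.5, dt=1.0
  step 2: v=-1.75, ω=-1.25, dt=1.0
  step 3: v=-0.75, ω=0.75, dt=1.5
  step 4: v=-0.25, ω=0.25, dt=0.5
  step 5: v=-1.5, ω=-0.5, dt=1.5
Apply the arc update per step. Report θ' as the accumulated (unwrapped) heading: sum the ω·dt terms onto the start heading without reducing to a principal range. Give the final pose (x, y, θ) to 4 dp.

(-8.1008, 3.2267, -0.2028)

step 1: θ'=0.5472 (R=-2.5000) → pose (-3.1357, 3.3850, 0.5472)
step 2: θ'=-0.7028 (R=1.4000) → pose (-4.7690, 3.5123, -0.7028)
step 3: θ'=0.4222 (R=-1.0000) → pose (-5.8251, 3.6615, 0.4222)
step 4: θ'=0.5472 (R=-1.0000) → pose (-5.9356, 3.6032, 0.5472)
step 5: θ'=-0.2028 (R=3.0000) → pose (-8.1008, 3.2267, -0.2028)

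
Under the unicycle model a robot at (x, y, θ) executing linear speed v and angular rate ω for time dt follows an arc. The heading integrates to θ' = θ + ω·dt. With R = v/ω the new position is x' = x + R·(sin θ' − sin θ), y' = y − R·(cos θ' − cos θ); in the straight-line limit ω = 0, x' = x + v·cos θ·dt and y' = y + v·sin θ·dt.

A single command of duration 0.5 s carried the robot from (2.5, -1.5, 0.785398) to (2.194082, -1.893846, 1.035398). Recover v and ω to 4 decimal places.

v = -1.0000, ω = 0.5000

Δθ = 1.035398 − 0.785398 = 0.250000
ω = Δθ/dt = 0.250000/0.5 = 0.5000
R = −Δy/(cos θ' − cos θ) = -2.0000
v = R·ω = -2.0000·0.5000 = -1.0000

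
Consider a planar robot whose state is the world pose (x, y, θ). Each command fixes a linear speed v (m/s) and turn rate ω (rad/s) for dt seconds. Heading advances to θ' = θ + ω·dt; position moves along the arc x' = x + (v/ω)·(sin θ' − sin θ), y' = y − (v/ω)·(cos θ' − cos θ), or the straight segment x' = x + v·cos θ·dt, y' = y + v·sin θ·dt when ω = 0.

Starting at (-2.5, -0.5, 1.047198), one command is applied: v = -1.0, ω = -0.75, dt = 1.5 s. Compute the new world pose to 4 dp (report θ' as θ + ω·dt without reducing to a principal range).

θ' = 1.0472 + -0.75·1.5 = -0.0778
R = v/ω = -1.0/-0.75 = 1.3333
x' = -2.5 + 1.3333·(sin -0.0778 − sin 1.0472) = -3.7583
y' = -0.5 − 1.3333·(cos -0.0778 − cos 1.0472) = -1.1626

(-3.7583, -1.1626, -0.0778)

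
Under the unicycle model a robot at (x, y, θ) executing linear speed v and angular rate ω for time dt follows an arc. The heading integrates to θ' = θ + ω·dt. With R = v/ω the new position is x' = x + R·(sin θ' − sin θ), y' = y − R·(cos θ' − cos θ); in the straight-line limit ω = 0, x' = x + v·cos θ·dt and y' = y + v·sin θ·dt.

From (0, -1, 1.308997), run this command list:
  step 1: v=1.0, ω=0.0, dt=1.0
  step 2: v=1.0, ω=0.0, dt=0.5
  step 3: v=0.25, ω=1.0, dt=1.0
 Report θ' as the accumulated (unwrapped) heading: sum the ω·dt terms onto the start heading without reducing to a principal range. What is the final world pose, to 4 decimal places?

(0.3317, 0.6818, 2.3090)

step 1: θ'=1.3090 (straight) → pose (0.2588, -0.0341, 1.3090)
step 2: θ'=1.3090 (straight) → pose (0.3882, 0.4489, 1.3090)
step 3: θ'=2.3090 (R=0.2500) → pose (0.3317, 0.6818, 2.3090)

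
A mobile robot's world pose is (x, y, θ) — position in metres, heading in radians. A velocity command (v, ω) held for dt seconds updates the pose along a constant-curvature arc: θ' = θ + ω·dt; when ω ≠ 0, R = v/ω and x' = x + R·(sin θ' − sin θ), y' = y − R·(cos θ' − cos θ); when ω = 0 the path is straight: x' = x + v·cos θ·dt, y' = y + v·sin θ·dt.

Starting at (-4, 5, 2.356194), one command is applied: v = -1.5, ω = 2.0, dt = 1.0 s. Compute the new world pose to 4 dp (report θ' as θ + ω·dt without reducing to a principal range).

θ' = 2.3562 + 2.0·1.0 = 4.3562
R = v/ω = -1.5/2.0 = -0.7500
x' = -4 + -0.7500·(sin 4.3562 − sin 2.3562) = -2.7667
y' = 5 − -0.7500·(cos 4.3562 − cos 2.3562) = 5.2688

(-2.7667, 5.2688, 4.3562)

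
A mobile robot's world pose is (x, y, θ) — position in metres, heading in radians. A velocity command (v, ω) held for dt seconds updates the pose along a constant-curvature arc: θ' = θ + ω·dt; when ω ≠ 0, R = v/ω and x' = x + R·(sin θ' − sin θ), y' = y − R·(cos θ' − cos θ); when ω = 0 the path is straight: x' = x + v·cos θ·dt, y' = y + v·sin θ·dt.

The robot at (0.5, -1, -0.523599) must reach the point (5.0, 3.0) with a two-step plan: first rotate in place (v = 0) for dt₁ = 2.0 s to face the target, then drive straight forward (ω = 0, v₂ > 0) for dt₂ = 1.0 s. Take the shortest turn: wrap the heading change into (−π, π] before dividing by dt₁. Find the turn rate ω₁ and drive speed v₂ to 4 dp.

heading to target = atan2(3−-1, 5−0.5) = 0.7266
Δθ = wrap(0.7266 − -0.5236) = 1.2502; ω₁ = Δθ/dt₁ = 0.6251
distance = √((5−0.5)² + (3−-1)²) = 6.0208; v₂ = distance/dt₂ = 6.0208

ω₁ = 0.6251, v₂ = 6.0208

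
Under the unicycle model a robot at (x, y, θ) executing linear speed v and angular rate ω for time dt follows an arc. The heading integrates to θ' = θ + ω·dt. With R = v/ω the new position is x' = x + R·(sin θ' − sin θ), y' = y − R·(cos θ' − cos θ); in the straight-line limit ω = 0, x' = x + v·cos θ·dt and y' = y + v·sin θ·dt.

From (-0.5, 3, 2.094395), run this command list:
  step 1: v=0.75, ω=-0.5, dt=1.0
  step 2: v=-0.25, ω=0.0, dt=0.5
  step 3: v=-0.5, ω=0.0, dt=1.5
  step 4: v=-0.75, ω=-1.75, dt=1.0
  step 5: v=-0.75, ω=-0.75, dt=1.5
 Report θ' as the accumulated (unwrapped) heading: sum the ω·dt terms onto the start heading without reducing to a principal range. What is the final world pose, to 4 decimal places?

step 1: θ'=1.5944 (R=-1.5000) → pose (-0.7005, 3.7146, 1.5944)
step 2: θ'=1.5944 (straight) → pose (-0.6976, 3.5896, 1.5944)
step 3: θ'=1.5944 (straight) → pose (-0.6799, 2.8398, 1.5944)
step 4: θ'=-0.1556 (R=0.4286) → pose (-1.1748, 2.4063, -0.1556)
step 5: θ'=-1.2806 (R=1.0000) → pose (-1.9780, 3.1081, -1.2806)

(-1.9780, 3.1081, -1.2806)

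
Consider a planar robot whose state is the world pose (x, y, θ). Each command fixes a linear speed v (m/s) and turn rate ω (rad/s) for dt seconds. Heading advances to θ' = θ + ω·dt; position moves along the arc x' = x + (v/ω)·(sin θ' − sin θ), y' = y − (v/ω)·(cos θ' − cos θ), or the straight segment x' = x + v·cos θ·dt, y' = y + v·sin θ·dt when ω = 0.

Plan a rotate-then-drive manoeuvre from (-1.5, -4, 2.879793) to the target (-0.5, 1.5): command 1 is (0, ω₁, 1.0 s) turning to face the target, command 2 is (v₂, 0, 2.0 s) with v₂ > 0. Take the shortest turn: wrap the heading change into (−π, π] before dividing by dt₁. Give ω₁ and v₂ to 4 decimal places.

ω₁ = -1.4889, v₂ = 2.7951

heading to target = atan2(1.5−-4, -0.5−-1.5) = 1.3909
Δθ = wrap(1.3909 − 2.8798) = -1.4889; ω₁ = Δθ/dt₁ = -1.4889
distance = √((-0.5−-1.5)² + (1.5−-4)²) = 5.5902; v₂ = distance/dt₂ = 2.7951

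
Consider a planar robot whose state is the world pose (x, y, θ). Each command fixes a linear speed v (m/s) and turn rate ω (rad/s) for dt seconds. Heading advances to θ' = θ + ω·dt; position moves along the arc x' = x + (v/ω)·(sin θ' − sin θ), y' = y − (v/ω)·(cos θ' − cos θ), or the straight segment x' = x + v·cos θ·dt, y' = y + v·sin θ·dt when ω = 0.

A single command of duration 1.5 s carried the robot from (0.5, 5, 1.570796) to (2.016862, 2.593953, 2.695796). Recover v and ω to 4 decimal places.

Δθ = 2.695796 − 1.570796 = 1.125000
ω = Δθ/dt = 1.125000/1.5 = 0.7500
R = −Δy/(cos θ' − cos θ) = -2.6667
v = R·ω = -2.6667·0.7500 = -2.0000

v = -2.0000, ω = 0.7500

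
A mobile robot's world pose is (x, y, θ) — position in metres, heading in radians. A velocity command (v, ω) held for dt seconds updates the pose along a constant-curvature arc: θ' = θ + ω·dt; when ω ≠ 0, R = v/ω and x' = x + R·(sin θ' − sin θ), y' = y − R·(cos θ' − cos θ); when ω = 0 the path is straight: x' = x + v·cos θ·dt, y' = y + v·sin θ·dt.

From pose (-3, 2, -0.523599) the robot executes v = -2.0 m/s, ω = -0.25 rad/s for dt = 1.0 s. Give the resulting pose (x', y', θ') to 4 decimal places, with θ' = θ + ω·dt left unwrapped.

(-4.5897, 3.2050, -0.7736)

θ' = -0.5236 + -0.25·1.0 = -0.7736
R = v/ω = -2.0/-0.25 = 8.0000
x' = -3 + 8.0000·(sin -0.7736 − sin -0.5236) = -4.5897
y' = 2 − 8.0000·(cos -0.7736 − cos -0.5236) = 3.2050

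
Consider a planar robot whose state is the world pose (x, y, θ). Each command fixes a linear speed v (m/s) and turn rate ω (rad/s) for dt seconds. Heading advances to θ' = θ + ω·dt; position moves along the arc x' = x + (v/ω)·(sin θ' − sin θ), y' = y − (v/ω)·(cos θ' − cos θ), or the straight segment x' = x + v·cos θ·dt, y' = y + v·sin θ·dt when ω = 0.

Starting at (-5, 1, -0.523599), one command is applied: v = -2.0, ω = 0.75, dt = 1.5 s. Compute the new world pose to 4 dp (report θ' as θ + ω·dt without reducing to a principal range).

θ' = -0.5236 + 0.75·1.5 = 0.6014
R = v/ω = -2.0/0.75 = -2.6667
x' = -5 + -2.6667·(sin 0.6014 − sin -0.5236) = -7.8421
y' = 1 − -2.6667·(cos 0.6014 − cos -0.5236) = 0.8894

(-7.8421, 0.8894, 0.6014)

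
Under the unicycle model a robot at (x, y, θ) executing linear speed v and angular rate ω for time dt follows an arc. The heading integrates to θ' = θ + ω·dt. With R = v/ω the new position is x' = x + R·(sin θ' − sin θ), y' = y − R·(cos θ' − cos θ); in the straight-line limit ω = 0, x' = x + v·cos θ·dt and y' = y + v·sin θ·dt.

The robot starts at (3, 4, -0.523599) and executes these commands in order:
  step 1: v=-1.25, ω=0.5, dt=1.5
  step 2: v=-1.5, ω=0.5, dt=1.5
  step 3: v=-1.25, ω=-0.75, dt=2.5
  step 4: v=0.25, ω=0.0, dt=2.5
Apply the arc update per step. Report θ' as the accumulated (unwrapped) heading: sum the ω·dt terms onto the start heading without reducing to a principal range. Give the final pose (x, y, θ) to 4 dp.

(-2.9189, 2.4342, -0.8986)

step 1: θ'=0.2264 (R=-2.5000) → pose (1.1888, 4.2711, 0.2264)
step 2: θ'=0.9764 (R=-3.0000) → pose (-0.6232, 3.0277, 0.9764)
step 3: θ'=-0.8986 (R=1.6667) → pose (-3.3081, 2.9232, -0.8986)
step 4: θ'=-0.8986 (straight) → pose (-2.9189, 2.4342, -0.8986)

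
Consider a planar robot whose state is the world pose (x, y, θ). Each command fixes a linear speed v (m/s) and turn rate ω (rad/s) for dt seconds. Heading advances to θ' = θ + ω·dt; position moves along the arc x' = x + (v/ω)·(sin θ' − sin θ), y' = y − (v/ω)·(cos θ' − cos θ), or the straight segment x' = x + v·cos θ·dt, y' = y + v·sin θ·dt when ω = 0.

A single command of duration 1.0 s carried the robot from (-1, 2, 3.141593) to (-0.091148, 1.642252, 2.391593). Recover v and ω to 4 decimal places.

v = -1.0000, ω = -0.7500

Δθ = 2.391593 − 3.141593 = -0.750000
ω = Δθ/dt = -0.750000/1.0 = -0.7500
R = Δx/(sin θ' − sin θ) = 1.3333
v = R·ω = 1.3333·-0.7500 = -1.0000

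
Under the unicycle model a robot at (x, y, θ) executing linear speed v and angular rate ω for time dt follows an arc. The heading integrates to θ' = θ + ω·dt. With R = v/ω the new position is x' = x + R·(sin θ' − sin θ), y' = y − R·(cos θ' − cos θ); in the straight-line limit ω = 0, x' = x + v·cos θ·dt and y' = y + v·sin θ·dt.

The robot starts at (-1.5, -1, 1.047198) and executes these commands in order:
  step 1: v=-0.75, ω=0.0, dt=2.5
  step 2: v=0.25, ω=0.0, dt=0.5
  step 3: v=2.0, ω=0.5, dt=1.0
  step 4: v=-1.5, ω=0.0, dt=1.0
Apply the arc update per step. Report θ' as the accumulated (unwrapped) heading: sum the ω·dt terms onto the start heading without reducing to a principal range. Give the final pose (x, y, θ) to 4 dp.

step 1: θ'=1.0472 (straight) → pose (-2.4375, -2.6238, 1.0472)
step 2: θ'=1.0472 (straight) → pose (-2.3750, -2.5155, 1.0472)
step 3: θ'=1.5472 (R=4.0000) → pose (-1.8402, -0.6099, 1.5472)
step 4: θ'=1.5472 (straight) → pose (-1.8756, -2.1095, 1.5472)

(-1.8756, -2.1095, 1.5472)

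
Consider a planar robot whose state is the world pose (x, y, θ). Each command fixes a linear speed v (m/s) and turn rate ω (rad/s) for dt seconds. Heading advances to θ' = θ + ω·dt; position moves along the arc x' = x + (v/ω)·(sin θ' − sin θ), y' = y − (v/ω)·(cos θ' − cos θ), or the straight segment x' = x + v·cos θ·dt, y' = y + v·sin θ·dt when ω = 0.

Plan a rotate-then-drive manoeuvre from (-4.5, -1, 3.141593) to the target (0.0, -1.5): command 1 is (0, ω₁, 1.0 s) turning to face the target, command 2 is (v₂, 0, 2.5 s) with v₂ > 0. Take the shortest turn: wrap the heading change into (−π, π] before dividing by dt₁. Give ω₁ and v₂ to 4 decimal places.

ω₁ = 3.0309, v₂ = 1.8111

heading to target = atan2(-1.5−-1, 0−-4.5) = -0.1107
Δθ = wrap(-0.1107 − 3.1416) = 3.0309; ω₁ = Δθ/dt₁ = 3.0309
distance = √((0−-4.5)² + (-1.5−-1)²) = 4.5277; v₂ = distance/dt₂ = 1.8111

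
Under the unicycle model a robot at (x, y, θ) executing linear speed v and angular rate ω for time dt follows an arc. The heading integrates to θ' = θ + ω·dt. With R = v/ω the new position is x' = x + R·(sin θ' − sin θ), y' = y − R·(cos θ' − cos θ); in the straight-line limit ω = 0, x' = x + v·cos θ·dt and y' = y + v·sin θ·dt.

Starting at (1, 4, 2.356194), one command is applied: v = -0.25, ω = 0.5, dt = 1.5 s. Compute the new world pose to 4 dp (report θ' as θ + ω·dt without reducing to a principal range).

θ' = 2.3562 + 0.5·1.5 = 3.1062
R = v/ω = -0.25/0.5 = -0.5000
x' = 1 + -0.5000·(sin 3.1062 − sin 2.3562) = 1.3359
y' = 4 − -0.5000·(cos 3.1062 − cos 2.3562) = 3.8539

(1.3359, 3.8539, 3.1062)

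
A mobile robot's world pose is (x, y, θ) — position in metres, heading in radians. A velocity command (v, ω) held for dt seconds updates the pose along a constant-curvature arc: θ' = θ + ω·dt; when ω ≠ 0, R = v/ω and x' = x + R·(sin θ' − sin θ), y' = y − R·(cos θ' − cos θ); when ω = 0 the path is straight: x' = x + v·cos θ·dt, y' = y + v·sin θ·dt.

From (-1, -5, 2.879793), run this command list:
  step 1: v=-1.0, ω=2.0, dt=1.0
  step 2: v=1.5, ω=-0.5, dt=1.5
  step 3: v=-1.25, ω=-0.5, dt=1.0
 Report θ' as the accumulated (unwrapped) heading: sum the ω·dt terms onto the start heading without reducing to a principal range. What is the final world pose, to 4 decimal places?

(0.0845, -5.7517, 3.6298)

step 1: θ'=4.8798 (R=-0.5000) → pose (-0.3776, -4.4337, 4.8798)
step 2: θ'=4.1298 (R=-3.0000) → pose (-0.8305, -6.5842, 4.1298)
step 3: θ'=3.6298 (R=2.5000) → pose (0.0845, -5.7517, 3.6298)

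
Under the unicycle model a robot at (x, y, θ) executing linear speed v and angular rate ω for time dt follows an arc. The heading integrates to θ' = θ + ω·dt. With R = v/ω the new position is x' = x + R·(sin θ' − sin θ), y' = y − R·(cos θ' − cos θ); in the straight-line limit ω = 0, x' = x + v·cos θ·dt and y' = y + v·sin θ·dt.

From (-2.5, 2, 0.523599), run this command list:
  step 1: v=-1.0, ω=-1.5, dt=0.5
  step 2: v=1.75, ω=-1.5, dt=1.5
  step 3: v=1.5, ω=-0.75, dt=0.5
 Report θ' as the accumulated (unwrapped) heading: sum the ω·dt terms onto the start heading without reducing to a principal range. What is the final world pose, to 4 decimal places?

(-3.1869, -0.4699, -2.8514)

step 1: θ'=-0.2264 (R=0.6667) → pose (-2.9830, 1.9277, -0.2264)
step 2: θ'=-2.4764 (R=-1.1667) → pose (-2.5248, -0.1271, -2.4764)
step 3: θ'=-2.8514 (R=-2.0000) → pose (-3.1869, -0.4699, -2.8514)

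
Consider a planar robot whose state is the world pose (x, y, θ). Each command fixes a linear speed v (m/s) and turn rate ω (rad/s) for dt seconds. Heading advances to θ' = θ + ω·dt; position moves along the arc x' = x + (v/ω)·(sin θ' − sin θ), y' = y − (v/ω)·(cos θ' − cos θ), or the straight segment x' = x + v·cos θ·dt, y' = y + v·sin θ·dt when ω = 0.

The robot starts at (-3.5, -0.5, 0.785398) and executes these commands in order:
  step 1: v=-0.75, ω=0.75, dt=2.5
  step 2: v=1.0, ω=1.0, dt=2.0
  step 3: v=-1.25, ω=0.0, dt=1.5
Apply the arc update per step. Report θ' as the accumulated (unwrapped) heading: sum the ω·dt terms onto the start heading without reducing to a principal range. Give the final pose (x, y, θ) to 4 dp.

(-4.6198, -1.0556, 4.6604)

step 1: θ'=2.6604 (R=-1.0000) → pose (-3.2557, -2.0935, 2.6604)
step 2: θ'=4.6604 (R=1.0000) → pose (-4.7172, -2.9280, 4.6604)
step 3: θ'=4.6604 (straight) → pose (-4.6198, -1.0556, 4.6604)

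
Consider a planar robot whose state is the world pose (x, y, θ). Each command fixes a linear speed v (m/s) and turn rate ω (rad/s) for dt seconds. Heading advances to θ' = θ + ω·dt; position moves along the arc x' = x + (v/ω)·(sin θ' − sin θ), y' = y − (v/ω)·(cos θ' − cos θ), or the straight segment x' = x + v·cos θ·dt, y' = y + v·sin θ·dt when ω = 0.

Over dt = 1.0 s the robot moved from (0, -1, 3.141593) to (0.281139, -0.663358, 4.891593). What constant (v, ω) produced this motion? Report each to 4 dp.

Δθ = 4.891593 − 3.141593 = 1.750000
ω = Δθ/dt = 1.750000/1.0 = 1.7500
R = −Δy/(cos θ' − cos θ) = -0.2857
v = R·ω = -0.2857·1.7500 = -0.5000

v = -0.5000, ω = 1.7500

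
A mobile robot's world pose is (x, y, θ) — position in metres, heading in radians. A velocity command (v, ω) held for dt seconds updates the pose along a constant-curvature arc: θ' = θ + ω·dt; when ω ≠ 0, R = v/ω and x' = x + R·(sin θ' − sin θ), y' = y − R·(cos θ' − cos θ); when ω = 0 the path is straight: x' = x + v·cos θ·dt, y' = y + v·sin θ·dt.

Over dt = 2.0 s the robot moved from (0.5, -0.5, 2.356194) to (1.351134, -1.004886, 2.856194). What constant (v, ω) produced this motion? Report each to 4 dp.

v = -0.5000, ω = 0.2500

Δθ = 2.856194 − 2.356194 = 0.500000
ω = Δθ/dt = 0.500000/2.0 = 0.2500
R = Δx/(sin θ' − sin θ) = -2.0000
v = R·ω = -2.0000·0.2500 = -0.5000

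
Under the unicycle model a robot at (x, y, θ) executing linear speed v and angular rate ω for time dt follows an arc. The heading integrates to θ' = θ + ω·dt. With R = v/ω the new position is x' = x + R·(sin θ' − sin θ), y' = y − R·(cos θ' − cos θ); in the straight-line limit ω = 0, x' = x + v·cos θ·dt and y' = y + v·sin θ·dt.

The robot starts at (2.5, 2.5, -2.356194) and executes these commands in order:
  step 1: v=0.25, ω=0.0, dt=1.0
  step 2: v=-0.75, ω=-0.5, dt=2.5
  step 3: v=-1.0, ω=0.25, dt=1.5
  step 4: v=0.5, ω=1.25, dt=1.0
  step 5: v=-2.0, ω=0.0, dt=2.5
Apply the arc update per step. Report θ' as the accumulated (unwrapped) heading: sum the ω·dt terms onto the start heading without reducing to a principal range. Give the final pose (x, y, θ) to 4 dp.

step 1: θ'=-2.3562 (straight) → pose (2.3232, 2.3232, -2.3562)
step 2: θ'=-3.6062 (R=1.5000) → pose (4.0560, 2.6036, -3.6062)
step 3: θ'=-3.2312 (R=-4.0000) → pose (5.4903, 2.1956, -3.2312)
step 4: θ'=-1.9812 (R=0.4000) → pose (5.0877, 1.9568, -1.9812)
step 5: θ'=-1.9812 (straight) → pose (7.0826, 6.5416, -1.9812)

(7.0826, 6.5416, -1.9812)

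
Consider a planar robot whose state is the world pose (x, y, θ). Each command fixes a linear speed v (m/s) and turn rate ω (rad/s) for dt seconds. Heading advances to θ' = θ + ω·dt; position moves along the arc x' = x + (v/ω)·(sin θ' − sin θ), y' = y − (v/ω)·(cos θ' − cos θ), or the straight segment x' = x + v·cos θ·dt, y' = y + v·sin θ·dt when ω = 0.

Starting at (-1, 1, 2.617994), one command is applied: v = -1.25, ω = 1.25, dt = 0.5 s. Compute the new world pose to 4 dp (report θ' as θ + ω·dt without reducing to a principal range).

θ' = 2.6180 + 1.25·0.5 = 3.2430
R = v/ω = -1.25/1.25 = -1.0000
x' = -1 + -1.0000·(sin 3.2430 − sin 2.6180) = -0.3988
y' = 1 − -1.0000·(cos 3.2430 − cos 2.6180) = 0.8712

(-0.3988, 0.8712, 3.2430)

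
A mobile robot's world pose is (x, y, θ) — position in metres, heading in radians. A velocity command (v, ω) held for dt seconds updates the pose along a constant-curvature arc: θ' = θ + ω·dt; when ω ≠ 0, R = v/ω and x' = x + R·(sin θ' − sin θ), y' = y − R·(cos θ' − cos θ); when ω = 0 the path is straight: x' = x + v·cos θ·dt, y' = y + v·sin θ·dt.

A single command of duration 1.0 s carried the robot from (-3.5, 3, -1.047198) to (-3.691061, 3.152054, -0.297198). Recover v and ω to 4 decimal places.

v = -0.2500, ω = 0.7500

Δθ = -0.297198 − -1.047198 = 0.750000
ω = Δθ/dt = 0.750000/1.0 = 0.7500
R = Δx/(sin θ' − sin θ) = -0.3333
v = R·ω = -0.3333·0.7500 = -0.2500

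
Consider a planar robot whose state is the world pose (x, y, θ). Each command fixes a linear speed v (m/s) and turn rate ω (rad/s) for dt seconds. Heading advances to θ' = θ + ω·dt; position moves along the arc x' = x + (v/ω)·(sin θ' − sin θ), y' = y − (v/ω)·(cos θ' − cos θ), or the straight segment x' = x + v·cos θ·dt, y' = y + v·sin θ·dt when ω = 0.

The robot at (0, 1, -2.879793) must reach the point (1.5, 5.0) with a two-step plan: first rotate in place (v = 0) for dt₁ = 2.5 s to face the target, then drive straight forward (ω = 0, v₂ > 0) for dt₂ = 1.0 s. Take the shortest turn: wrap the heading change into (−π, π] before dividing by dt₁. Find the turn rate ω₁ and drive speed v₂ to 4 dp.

ω₁ = -0.8765, v₂ = 4.2720

heading to target = atan2(5−1, 1.5−0) = 1.2120
Δθ = wrap(1.2120 − -2.8798) = -2.1914; ω₁ = Δθ/dt₁ = -0.8765
distance = √((1.5−0)² + (5−1)²) = 4.2720; v₂ = distance/dt₂ = 4.2720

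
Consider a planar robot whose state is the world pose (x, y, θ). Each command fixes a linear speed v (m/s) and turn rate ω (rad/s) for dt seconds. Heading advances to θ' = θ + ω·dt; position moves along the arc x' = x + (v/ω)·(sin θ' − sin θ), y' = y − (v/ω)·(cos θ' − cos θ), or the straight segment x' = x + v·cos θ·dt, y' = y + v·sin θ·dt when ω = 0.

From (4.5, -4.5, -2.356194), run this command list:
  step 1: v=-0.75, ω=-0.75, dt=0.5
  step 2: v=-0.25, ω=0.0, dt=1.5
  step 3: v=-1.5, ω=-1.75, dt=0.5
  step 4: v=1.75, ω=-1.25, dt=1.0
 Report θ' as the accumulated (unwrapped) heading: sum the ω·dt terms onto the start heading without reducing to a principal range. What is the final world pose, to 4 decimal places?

(5.1198, -2.7080, -4.8562)

step 1: θ'=-2.7312 (R=1.0000) → pose (4.8081, -4.2901, -2.7312)
step 2: θ'=-2.7312 (straight) → pose (5.1520, -4.1405, -2.7312)
step 3: θ'=-3.6062 (R=0.8571) → pose (5.8780, -4.1602, -3.6062)
step 4: θ'=-4.8562 (R=-1.4000) → pose (5.1198, -2.7080, -4.8562)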